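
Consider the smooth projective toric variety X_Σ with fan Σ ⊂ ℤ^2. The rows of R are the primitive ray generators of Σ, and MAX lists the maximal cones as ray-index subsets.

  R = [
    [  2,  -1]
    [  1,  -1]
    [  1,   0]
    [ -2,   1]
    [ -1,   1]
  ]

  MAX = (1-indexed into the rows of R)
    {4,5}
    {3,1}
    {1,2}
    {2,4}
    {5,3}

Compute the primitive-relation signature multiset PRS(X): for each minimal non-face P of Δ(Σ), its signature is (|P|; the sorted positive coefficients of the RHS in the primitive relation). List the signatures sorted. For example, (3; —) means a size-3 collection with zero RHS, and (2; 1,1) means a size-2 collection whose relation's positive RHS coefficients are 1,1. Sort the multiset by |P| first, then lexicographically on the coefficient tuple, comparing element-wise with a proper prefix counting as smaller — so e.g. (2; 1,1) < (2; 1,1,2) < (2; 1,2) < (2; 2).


Σ has 5 primitive collections:

  P={1,4}:  v_{1} + v_{4} = 0  →  sig = (2; —)
  P={2,5}:  v_{2} + v_{5} = 0  →  sig = (2; —)
  P={1,5}:  v_{1} + v_{5} = v_{3}  →  sig = (2; 1)
  P={2,3}:  v_{2} + v_{3} = v_{1}  →  sig = (2; 1)
  P={3,4}:  v_{3} + v_{4} = v_{5}  →  sig = (2; 1)

Sorted signature multiset PRS(X):
    |P|=2: 5 collections, coeffs (), (), (1), (1), (1)


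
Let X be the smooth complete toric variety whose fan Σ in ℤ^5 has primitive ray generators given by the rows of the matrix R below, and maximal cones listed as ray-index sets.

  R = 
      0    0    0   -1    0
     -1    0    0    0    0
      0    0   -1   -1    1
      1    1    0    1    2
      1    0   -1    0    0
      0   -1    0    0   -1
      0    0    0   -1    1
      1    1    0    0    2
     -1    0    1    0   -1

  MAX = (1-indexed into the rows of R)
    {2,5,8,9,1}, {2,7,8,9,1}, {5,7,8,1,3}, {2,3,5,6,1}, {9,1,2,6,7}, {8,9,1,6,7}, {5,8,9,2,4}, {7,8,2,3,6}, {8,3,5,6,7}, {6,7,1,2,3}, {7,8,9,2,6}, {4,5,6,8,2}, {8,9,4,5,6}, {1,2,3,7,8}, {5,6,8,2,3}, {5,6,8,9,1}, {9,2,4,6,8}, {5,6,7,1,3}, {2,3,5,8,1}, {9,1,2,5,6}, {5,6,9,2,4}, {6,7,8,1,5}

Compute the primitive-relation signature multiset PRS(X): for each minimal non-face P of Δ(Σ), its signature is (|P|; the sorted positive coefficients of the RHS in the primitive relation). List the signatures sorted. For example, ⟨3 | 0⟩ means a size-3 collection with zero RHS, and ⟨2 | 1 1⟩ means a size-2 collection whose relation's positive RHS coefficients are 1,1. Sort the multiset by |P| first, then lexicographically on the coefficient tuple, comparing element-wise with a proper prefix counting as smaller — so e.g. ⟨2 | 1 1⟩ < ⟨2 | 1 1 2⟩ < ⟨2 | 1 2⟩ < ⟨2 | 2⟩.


Minimal non-faces — 9 found among 9 rays, 22 max cones:

  P = {1,4}:  v_{1} + v_{4} = v_{8}  ⇒ sig = ⟨2 | 1⟩
  P = {3,9}:  v_{3} + v_{9} = v_{1} + v_{2}  ⇒ sig = ⟨2 | 1 1⟩
  P = {4,7}:  v_{4} + v_{7} = v_{2} + v_{6} + 2·v_{8}  ⇒ sig = ⟨2 | 1 1 2⟩
  P = {3,4}:  v_{3} + v_{4} = 2·v_{2} + v_{5} + v_{6} + 2·v_{8}  ⇒ sig = ⟨2 | 1 1 2 2⟩
  P = {2,5,7}:  v_{2} + v_{5} + v_{7} = v_{3}  ⇒ sig = ⟨3 | 1⟩
  P = {5,7,9}:  v_{5} + v_{7} + v_{9} = v_{1}  ⇒ sig = ⟨3 | 1⟩
  P = {1,2,6,8}:  v_{1} + v_{2} + v_{6} + v_{8} = v_{7}  ⇒ sig = ⟨4 | 1⟩
  P = {1,3,6,8}:  v_{1} + v_{3} + v_{6} + v_{8} = v_{5} + 2·v_{7}  ⇒ sig = ⟨4 | 1 2⟩
  P = {2,5,6,8,9}:  v_{2} + v_{5} + v_{6} + v_{8} + v_{9} = 0  ⇒ sig = ⟨5 | 0⟩

Signatures (|P|; sorted positive RHS coefficients), sorted:
[⟨2 | 1⟩, ⟨2 | 1 1⟩, ⟨2 | 1 1 2⟩, ⟨2 | 1 1 2 2⟩, ⟨3 | 1⟩, ⟨3 | 1⟩, ⟨4 | 1⟩, ⟨4 | 1 2⟩, ⟨5 | 0⟩]


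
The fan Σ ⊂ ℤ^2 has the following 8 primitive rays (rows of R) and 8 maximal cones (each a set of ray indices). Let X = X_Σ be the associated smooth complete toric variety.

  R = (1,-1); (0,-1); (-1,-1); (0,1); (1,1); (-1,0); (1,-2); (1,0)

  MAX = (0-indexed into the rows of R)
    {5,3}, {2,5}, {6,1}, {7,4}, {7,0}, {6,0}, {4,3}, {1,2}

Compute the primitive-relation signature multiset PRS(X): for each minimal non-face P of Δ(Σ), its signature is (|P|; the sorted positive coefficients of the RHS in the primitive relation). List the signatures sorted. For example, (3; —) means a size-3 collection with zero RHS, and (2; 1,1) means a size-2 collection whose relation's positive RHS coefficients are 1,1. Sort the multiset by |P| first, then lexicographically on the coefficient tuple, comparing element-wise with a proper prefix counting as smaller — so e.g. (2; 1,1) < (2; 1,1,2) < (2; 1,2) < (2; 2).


Σ has 20 primitive collections:

  {1,3}:  v_{1} + v_{3} = 0  →  sig = (2; —)
  {2,4}:  v_{2} + v_{4} = 0  →  sig = (2; —)
  {5,7}:  v_{5} + v_{7} = 0  →  sig = (2; —)
  {0,1}:  v_{0} + v_{1} = v_{6}  →  sig = (2; 1)
  {0,3}:  v_{0} + v_{3} = v_{7}  →  sig = (2; 1)
  {0,5}:  v_{0} + v_{5} = v_{1}  →  sig = (2; 1)
  {1,4}:  v_{1} + v_{4} = v_{7}  →  sig = (2; 1)
  {1,5}:  v_{1} + v_{5} = v_{2}  →  sig = (2; 1)
  {1,7}:  v_{1} + v_{7} = v_{0}  →  sig = (2; 1)
  {2,3}:  v_{2} + v_{3} = v_{5}  →  sig = (2; 1)
  {2,7}:  v_{2} + v_{7} = v_{1}  →  sig = (2; 1)
  {3,6}:  v_{3} + v_{6} = v_{0}  →  sig = (2; 1)
  {3,7}:  v_{3} + v_{7} = v_{4}  →  sig = (2; 1)
  {4,5}:  v_{4} + v_{5} = v_{3}  →  sig = (2; 1)
  {4,6}:  v_{4} + v_{6} = v_{0} + v_{7}  →  sig = (2; 1,1)
  {0,2}:  v_{0} + v_{2} = 2·v_{1}  →  sig = (2; 2)
  {0,4}:  v_{0} + v_{4} = 2·v_{7}  →  sig = (2; 2)
  {5,6}:  v_{5} + v_{6} = 2·v_{1}  →  sig = (2; 2)
  {6,7}:  v_{6} + v_{7} = 2·v_{0}  →  sig = (2; 2)
  {2,6}:  v_{2} + v_{6} = 3·v_{1}  →  sig = (2; 3)

so the primitive-relation signature multiset is
    (2; —)
    (2; —)
    (2; —)
    (2; 1)
    (2; 1)
    (2; 1)
    (2; 1)
    (2; 1)
    (2; 1)
    (2; 1)
    (2; 1)
    (2; 1)
    (2; 1)
    (2; 1)
    (2; 1,1)
    (2; 2)
    (2; 2)
    (2; 2)
    (2; 2)
    (2; 3)


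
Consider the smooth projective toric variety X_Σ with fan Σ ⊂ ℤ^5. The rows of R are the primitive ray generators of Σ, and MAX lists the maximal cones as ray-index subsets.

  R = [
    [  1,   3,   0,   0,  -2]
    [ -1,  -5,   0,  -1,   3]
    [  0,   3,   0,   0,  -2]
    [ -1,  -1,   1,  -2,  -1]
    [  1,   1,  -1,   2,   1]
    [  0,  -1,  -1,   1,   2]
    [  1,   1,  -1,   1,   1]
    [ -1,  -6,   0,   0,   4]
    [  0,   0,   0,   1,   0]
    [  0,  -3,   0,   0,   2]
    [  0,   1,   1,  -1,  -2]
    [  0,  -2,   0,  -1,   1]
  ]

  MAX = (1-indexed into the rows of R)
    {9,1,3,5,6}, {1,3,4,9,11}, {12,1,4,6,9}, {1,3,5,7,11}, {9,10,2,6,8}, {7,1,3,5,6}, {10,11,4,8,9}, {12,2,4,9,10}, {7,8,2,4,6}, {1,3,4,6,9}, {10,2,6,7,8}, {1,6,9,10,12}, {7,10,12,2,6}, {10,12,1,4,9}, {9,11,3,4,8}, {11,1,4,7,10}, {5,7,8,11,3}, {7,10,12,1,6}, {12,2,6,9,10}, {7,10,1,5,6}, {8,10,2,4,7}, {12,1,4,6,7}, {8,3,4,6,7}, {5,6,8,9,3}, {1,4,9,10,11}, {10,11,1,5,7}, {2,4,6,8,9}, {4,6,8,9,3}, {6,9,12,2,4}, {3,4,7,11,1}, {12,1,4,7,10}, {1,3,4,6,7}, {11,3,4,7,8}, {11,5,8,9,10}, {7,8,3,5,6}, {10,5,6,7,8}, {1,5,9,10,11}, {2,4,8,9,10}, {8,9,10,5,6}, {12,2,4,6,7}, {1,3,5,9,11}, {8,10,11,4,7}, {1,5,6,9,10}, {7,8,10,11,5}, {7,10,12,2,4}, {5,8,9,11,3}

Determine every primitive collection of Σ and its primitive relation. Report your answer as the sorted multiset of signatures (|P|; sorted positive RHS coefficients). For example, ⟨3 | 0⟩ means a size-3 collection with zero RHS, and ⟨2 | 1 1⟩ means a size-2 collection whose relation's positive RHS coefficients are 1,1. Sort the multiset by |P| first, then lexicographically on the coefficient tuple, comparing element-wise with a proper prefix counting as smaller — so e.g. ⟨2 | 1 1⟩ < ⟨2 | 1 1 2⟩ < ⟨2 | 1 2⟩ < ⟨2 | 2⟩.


The 14 primitive collections of Σ (r=12, n=5):

  {3,10}:  v_{3} + v_{10} = 0  ⇒ sig = ⟨2 | 0⟩
  {4,5}:  v_{4} + v_{5} = 0  ⇒ sig = ⟨2 | 0⟩
  {6,11}:  v_{6} + v_{11} = 0  ⇒ sig = ⟨2 | 0⟩
  {1,2}:  v_{1} + v_{2} = v_{12}  ⇒ sig = ⟨2 | 1⟩
  {1,8}:  v_{1} + v_{8} = v_{10}  ⇒ sig = ⟨2 | 1⟩
  {7,9}:  v_{7} + v_{9} = v_{5}  ⇒ sig = ⟨2 | 1⟩
  {2,3}:  v_{2} + v_{3} = v_{4} + v_{6}  ⇒ sig = ⟨2 | 1 1⟩
  {2,5}:  v_{2} + v_{5} = v_{6} + v_{10}  ⇒ sig = ⟨2 | 1 1⟩
  {2,11}:  v_{2} + v_{11} = v_{4} + v_{10}  ⇒ sig = ⟨2 | 1 1⟩
  {8,12}:  v_{8} + v_{12} = v_{2} + v_{10}  ⇒ sig = ⟨2 | 1 1⟩
  {3,12}:  v_{3} + v_{12} = v_{1} + v_{4} + v_{6}  ⇒ sig = ⟨2 | 1 1 1⟩
  {5,12}:  v_{5} + v_{12} = v_{1} + v_{6} + v_{10}  ⇒ sig = ⟨2 | 1 1 1⟩
  {11,12}:  v_{11} + v_{12} = v_{1} + v_{4} + v_{10}  ⇒ sig = ⟨2 | 1 1 1⟩
  {4,6,10}:  v_{4} + v_{6} + v_{10} = v_{2}  ⇒ sig = ⟨3 | 1⟩

Signatures (|P|; sorted positive RHS coefficients), sorted:
    |P|=2: 13 collections, coeffs (), (), (), (1), (1), (1), (1,1), (1,1), (1,1), (1,1), (1,1,1), (1,1,1), (1,1,1)
    |P|=3: 1 collection, coeffs (1)


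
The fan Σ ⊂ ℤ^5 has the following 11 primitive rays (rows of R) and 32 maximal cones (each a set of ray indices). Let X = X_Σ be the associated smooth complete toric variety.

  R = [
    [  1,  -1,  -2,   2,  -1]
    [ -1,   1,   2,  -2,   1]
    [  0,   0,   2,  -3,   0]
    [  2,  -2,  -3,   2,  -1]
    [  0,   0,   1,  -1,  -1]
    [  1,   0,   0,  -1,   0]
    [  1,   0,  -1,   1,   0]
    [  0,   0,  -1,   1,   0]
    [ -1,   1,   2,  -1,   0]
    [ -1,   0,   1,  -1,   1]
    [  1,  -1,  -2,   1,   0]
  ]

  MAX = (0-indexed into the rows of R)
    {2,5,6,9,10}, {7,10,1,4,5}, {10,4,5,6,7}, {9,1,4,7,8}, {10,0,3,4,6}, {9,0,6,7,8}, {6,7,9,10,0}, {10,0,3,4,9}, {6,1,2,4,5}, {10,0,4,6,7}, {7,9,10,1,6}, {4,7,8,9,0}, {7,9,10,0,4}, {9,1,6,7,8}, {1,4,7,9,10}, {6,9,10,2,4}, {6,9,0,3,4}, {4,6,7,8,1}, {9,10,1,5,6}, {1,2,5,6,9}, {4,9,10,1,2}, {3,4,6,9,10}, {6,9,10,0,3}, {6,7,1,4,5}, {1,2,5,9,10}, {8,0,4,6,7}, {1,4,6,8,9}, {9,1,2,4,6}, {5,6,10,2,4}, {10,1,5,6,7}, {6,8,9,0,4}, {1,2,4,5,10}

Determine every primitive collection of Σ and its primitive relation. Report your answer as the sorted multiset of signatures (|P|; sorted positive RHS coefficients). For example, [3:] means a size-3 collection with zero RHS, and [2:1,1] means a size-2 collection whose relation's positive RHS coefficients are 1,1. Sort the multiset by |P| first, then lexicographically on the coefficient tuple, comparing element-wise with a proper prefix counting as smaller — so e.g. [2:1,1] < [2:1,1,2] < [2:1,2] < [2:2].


Minimal non-faces — 18 found among 11 rays, 32 max cones:

  P={0,1}:  v_{0} + v_{1} = 0  ⇒ sig = [2:]
  P={8,10}:  v_{8} + v_{10} = 0  ⇒ sig = [2:]
  P={3,7}:  v_{3} + v_{7} = v_{0} + v_{10}  ⇒ sig = [2:1,1]
  P={0,5}:  v_{0} + v_{5} = v_{4} + v_{6} + v_{10}  ⇒ sig = [2:1,1,1]
  P={2,7}:  v_{2} + v_{7} = v_{1} + v_{4} + v_{10}  ⇒ sig = [2:1,1,1]
  P={5,8}:  v_{5} + v_{8} = v_{1} + v_{4} + v_{6}  ⇒ sig = [2:1,1,1]
  P={1,3}:  v_{1} + v_{3} = v_{4} + v_{6} + v_{9} + v_{10}  ⇒ sig = [2:1,1,1,1]
  P={3,8}:  v_{3} + v_{8} = v_{0} + v_{4} + v_{6} + v_{9}  ⇒ sig = [2:1,1,1,1]
  P={0,2}:  v_{0} + v_{2} = 2·v_{4} + v_{6} + v_{9} + v_{10}  ⇒ sig = [2:1,1,1,2]
  P={2,8}:  v_{2} + v_{8} = v_{1} + 2·v_{4} + v_{6} + v_{9}  ⇒ sig = [2:1,1,1,2]
  P={3,5}:  v_{3} + v_{5} = 2·v_{4} + 2·v_{6} + v_{9} + 2·v_{10}  ⇒ sig = [2:1,2,2,2]
  P={2,3}:  v_{2} + v_{3} = 3·v_{4} + 2·v_{6} + 2·v_{9} + 2·v_{10}  ⇒ sig = [2:2,2,2,3]
  P={4,5,9}:  v_{4} + v_{5} + v_{9} = v_{2}  ⇒ sig = [3:1]
  P={5,7,9}:  v_{5} + v_{7} + v_{9} = v_{1} + v_{10}  ⇒ sig = [3:1,1]
  P={4,6,7,9}:  v_{4} + v_{6} + v_{7} + v_{9} = 0  ⇒ sig = [4:]
  P={1,4,6,10}:  v_{1} + v_{4} + v_{6} + v_{10} = v_{5}  ⇒ sig = [4:1]
  P={1,2,6,10}:  v_{1} + v_{2} + v_{6} + v_{10} = 2·v_{5} + v_{9}  ⇒ sig = [4:1,2]
  P={0,4,6,9,10}:  v_{0} + v_{4} + v_{6} + v_{9} + v_{10} = v_{3}  ⇒ sig = [5:1]

Hence PRS(X_Σ) =
{ [2:] ×2,  [2:1,1],  [2:1,1,1] ×3,  [2:1,1,1,1] ×2,  [2:1,1,1,2] ×2,  [2:1,2,2,2],  [2:2,2,2,3],  [3:1],  [3:1,1],  [4:],  [4:1],  [4:1,2],  [5:1] }


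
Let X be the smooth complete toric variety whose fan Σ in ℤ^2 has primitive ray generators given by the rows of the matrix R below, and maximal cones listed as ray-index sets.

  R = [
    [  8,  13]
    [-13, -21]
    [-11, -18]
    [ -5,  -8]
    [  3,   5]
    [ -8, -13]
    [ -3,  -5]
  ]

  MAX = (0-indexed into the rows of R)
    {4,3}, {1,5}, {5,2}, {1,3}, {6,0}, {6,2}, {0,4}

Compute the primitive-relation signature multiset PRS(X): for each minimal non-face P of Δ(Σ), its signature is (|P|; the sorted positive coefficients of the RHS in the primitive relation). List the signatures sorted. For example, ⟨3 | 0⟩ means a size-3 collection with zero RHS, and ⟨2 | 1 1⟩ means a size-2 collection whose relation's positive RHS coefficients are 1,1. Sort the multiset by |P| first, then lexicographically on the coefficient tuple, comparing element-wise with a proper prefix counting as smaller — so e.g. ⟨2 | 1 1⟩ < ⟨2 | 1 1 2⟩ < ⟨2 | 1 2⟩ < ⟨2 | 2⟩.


Δ(Σ) — 7 vertices, 14 min non-faces:

  • {0,5}:  v_{0} + v_{5} = 0  →  sig = ⟨2 | 0⟩
  • {4,6}:  v_{4} + v_{6} = 0  →  sig = ⟨2 | 0⟩
  • {0,1}:  v_{0} + v_{1} = v_{3}  →  sig = ⟨2 | 1⟩
  • {0,2}:  v_{0} + v_{2} = v_{6}  →  sig = ⟨2 | 1⟩
  • {0,3}:  v_{0} + v_{3} = v_{4}  →  sig = ⟨2 | 1⟩
  • {2,4}:  v_{2} + v_{4} = v_{5}  →  sig = ⟨2 | 1⟩
  • {3,5}:  v_{3} + v_{5} = v_{1}  →  sig = ⟨2 | 1⟩
  • {3,6}:  v_{3} + v_{6} = v_{5}  →  sig = ⟨2 | 1⟩
  • {4,5}:  v_{4} + v_{5} = v_{3}  →  sig = ⟨2 | 1⟩
  • {5,6}:  v_{5} + v_{6} = v_{2}  →  sig = ⟨2 | 1⟩
  • {1,4}:  v_{1} + v_{4} = 2·v_{3}  →  sig = ⟨2 | 2⟩
  • {1,6}:  v_{1} + v_{6} = 2·v_{5}  →  sig = ⟨2 | 2⟩
  • {2,3}:  v_{2} + v_{3} = 2·v_{5}  →  sig = ⟨2 | 2⟩
  • {1,2}:  v_{1} + v_{2} = 3·v_{5}  →  sig = ⟨2 | 3⟩

Sorted signature multiset PRS(X):
[⟨2 | 0⟩, ⟨2 | 0⟩, ⟨2 | 1⟩, ⟨2 | 1⟩, ⟨2 | 1⟩, ⟨2 | 1⟩, ⟨2 | 1⟩, ⟨2 | 1⟩, ⟨2 | 1⟩, ⟨2 | 1⟩, ⟨2 | 2⟩, ⟨2 | 2⟩, ⟨2 | 2⟩, ⟨2 | 3⟩]


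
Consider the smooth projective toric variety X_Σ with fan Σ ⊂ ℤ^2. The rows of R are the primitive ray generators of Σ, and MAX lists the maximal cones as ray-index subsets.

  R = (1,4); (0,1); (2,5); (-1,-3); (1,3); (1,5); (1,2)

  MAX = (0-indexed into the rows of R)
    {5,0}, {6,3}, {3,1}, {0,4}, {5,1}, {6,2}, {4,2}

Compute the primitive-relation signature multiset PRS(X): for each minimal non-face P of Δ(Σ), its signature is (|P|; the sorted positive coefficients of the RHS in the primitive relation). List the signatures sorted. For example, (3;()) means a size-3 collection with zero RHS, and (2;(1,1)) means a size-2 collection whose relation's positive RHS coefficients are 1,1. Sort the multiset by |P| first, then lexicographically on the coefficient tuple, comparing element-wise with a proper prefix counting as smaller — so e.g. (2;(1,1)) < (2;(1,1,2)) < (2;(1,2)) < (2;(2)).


14 minimal non-faces of Δ(Σ) (on 7 rays):

  P={3,4}:  v_{3} + v_{4} = 0  so sig = (2;())
  P={0,1}:  v_{0} + v_{1} = v_{5}  so sig = (2;(1))
  P={0,3}:  v_{0} + v_{3} = v_{1}  so sig = (2;(1))
  P={1,4}:  v_{1} + v_{4} = v_{0}  so sig = (2;(1))
  P={1,6}:  v_{1} + v_{6} = v_{4}  so sig = (2;(1))
  P={2,3}:  v_{2} + v_{3} = v_{6}  so sig = (2;(1))
  P={4,6}:  v_{4} + v_{6} = v_{2}  so sig = (2;(1))
  P={5,6}:  v_{5} + v_{6} = v_{0} + v_{4}  so sig = (2;(1,1))
  P={2,5}:  v_{2} + v_{5} = v_{0} + 2·v_{4}  so sig = (2;(1,2))
  P={0,6}:  v_{0} + v_{6} = 2·v_{4}  so sig = (2;(2))
  P={1,2}:  v_{1} + v_{2} = 2·v_{4}  so sig = (2;(2))
  P={3,5}:  v_{3} + v_{5} = 2·v_{1}  so sig = (2;(2))
  P={4,5}:  v_{4} + v_{5} = 2·v_{0}  so sig = (2;(2))
  P={0,2}:  v_{0} + v_{2} = 3·v_{4}  so sig = (2;(3))

Hence PRS(X_Σ) =
[(2;()), (2;(1)), (2;(1)), (2;(1)), (2;(1)), (2;(1)), (2;(1)), (2;(1,1)), (2;(1,2)), (2;(2)), (2;(2)), (2;(2)), (2;(2)), (2;(3))]


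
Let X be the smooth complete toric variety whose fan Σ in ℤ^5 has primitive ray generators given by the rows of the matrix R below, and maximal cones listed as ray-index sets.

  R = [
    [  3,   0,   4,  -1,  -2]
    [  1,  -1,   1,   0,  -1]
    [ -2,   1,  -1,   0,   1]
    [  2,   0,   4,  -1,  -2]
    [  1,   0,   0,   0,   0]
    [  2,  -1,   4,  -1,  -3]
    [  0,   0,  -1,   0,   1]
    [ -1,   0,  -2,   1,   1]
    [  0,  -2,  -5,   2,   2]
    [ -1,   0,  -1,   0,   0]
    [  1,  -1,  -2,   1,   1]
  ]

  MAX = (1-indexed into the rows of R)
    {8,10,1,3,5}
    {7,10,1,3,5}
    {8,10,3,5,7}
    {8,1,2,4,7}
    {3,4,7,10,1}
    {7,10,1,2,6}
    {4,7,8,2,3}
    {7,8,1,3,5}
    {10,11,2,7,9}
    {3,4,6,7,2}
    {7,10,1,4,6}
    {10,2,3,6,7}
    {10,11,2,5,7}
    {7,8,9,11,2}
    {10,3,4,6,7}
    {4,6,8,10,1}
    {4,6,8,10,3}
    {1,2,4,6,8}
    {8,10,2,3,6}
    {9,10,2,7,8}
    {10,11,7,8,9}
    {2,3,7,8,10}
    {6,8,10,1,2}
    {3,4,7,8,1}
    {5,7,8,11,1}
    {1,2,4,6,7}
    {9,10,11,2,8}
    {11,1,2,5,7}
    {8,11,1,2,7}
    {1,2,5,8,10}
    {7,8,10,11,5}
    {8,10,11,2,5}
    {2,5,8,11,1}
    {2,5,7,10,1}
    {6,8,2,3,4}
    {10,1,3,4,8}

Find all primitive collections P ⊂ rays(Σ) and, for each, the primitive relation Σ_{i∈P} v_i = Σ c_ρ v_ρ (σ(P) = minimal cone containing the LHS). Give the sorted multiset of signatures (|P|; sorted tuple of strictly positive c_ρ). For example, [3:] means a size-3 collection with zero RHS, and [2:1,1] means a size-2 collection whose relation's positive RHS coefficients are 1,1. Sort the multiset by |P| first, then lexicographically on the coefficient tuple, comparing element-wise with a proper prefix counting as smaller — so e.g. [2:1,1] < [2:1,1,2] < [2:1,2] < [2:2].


20 minimal non-faces of Δ(Σ) (on 11 rays):

  P={4,5}:  v_{4} + v_{5} = v_{1}  ⟹  sig = [2:1]
  P={3,11}:  v_{3} + v_{11} = v_{7} + v_{8}  ⟹  sig = [2:1,1]
  P={4,9}:  v_{4} + v_{9} = v_{2} + v_{11}  ⟹  sig = [2:1,1]
  P={1,9}:  v_{1} + v_{9} = v_{2} + v_{5} + v_{11}  ⟹  sig = [2:1,1,1]
  P={5,6}:  v_{5} + v_{6} = v_{1} + v_{2} + v_{10}  ⟹  sig = [2:1,1,1]
  P={4,11}:  v_{4} + v_{11} = v_{1} + v_{2} + v_{7} + v_{8}  ⟹  sig = [2:1,1,1,1]
  P={6,9}:  v_{6} + v_{9} = 2·v_{2} + v_{10} + v_{11}  ⟹  sig = [2:1,1,2]
  P={3,9}:  v_{3} + v_{9} = v_{2} + 2·v_{7} + 2·v_{8} + v_{10}  ⟹  sig = [2:1,1,2,2]
  P={5,9}:  v_{5} + v_{9} = v_{10} + 2·v_{11}  ⟹  sig = [2:1,2]
  P={6,11}:  v_{6} + v_{11} = 2·v_{2} + v_{5}  ⟹  sig = [2:1,2]
  P={2,3,5}:  v_{2} + v_{3} + v_{5} = 0  ⟹  sig = [3:]
  P={1,2,3}:  v_{1} + v_{2} + v_{3} = v_{4}  ⟹  sig = [3:1]
  P={2,4,10}:  v_{2} + v_{4} + v_{10} = v_{6}  ⟹  sig = [3:1]
  P={6,7,8}:  v_{6} + v_{7} + v_{8} = v_{2}  ⟹  sig = [3:1]
  P={1,3,6}:  v_{1} + v_{3} + v_{6} = 2·v_{4} + v_{10}  ⟹  sig = [3:1,2]
  P={1,10,11}:  v_{1} + v_{10} + v_{11} = v_{2} + 2·v_{5}  ⟹  sig = [3:1,2]
  P={4,7,8,10}:  v_{4} + v_{7} + v_{8} + v_{10} = 0  ⟹  sig = [4:]
  P={1,7,8,10}:  v_{1} + v_{7} + v_{8} + v_{10} = v_{5}  ⟹  sig = [4:1]
  P={2,5,7,8}:  v_{2} + v_{5} + v_{7} + v_{8} = v_{11}  ⟹  sig = [4:1]
  P={2,7,8,10,11}:  v_{2} + v_{7} + v_{8} + v_{10} + v_{11} = v_{9}  ⟹  sig = [5:1]

so the primitive-relation signature multiset is
{ [2:1],  [2:1,1] ×2,  [2:1,1,1] ×2,  [2:1,1,1,1],  [2:1,1,2],  [2:1,1,2,2],  [2:1,2] ×2,  [3:],  [3:1] ×3,  [3:1,2] ×2,  [4:],  [4:1] ×2,  [5:1] }


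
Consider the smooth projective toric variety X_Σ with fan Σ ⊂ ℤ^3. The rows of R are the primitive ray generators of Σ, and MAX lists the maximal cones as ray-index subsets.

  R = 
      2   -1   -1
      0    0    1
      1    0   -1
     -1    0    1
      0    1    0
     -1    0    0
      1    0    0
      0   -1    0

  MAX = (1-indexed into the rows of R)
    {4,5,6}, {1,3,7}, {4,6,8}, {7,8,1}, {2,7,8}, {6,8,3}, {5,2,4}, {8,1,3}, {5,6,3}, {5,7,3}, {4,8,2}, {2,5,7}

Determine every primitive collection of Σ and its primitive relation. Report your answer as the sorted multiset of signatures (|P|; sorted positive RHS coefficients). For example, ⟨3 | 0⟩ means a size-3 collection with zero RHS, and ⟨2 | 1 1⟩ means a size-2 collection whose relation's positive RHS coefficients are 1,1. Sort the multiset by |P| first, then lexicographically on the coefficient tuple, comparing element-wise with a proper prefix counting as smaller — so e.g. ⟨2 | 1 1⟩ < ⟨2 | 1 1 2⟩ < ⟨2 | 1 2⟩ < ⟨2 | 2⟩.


Δ(Σ) — 8 vertices, 11 min non-faces:

  • {3,4}:  v_{3} + v_{4} = 0 — sig = ⟨2 | 0⟩
  • {5,8}:  v_{5} + v_{8} = 0 — sig = ⟨2 | 0⟩
  • {6,7}:  v_{6} + v_{7} = 0 — sig = ⟨2 | 0⟩
  • {2,3}:  v_{2} + v_{3} = v_{7} — sig = ⟨2 | 1⟩
  • {2,6}:  v_{2} + v_{6} = v_{4} — sig = ⟨2 | 1⟩
  • {4,7}:  v_{4} + v_{7} = v_{2} — sig = ⟨2 | 1⟩
  • {1,4}:  v_{1} + v_{4} = v_{7} + v_{8} — sig = ⟨2 | 1 1⟩
  • {1,5}:  v_{1} + v_{5} = v_{3} + v_{7} — sig = ⟨2 | 1 1⟩
  • {1,6}:  v_{1} + v_{6} = v_{3} + v_{8} — sig = ⟨2 | 1 1⟩
  • {1,2}:  v_{1} + v_{2} = 2·v_{7} + v_{8} — sig = ⟨2 | 1 2⟩
  • {3,7,8}:  v_{3} + v_{7} + v_{8} = v_{1} — sig = ⟨3 | 1⟩

Sorted signature multiset PRS(X):
    ⟨2 | 0⟩
    ⟨2 | 0⟩
    ⟨2 | 0⟩
    ⟨2 | 1⟩
    ⟨2 | 1⟩
    ⟨2 | 1⟩
    ⟨2 | 1 1⟩
    ⟨2 | 1 1⟩
    ⟨2 | 1 1⟩
    ⟨2 | 1 2⟩
    ⟨3 | 1⟩


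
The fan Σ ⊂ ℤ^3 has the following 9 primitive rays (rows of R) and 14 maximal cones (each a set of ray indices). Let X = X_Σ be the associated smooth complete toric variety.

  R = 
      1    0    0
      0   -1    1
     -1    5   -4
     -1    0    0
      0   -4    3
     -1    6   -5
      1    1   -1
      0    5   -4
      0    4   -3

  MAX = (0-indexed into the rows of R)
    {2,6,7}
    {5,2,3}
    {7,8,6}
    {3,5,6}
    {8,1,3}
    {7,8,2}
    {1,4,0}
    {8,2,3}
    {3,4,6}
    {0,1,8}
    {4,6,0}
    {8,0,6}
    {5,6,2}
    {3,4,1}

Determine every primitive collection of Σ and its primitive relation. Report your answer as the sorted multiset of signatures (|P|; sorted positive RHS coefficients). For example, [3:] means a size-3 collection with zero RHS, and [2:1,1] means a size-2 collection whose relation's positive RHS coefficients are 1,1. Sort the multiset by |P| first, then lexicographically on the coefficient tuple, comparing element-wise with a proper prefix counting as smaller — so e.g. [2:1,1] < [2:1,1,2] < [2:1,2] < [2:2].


Minimal non-faces — 18 found among 9 rays, 14 max cones:

  • {0,3}:  v_{0} + v_{3} = 0  ⟹  sig = [2:]
  • {4,8}:  v_{4} + v_{8} = 0  ⟹  sig = [2:]
  • {0,2}:  v_{0} + v_{2} = v_{7}  ⟹  sig = [2:1]
  • {1,5}:  v_{1} + v_{5} = v_{2}  ⟹  sig = [2:1]
  • {1,6}:  v_{1} + v_{6} = v_{0}  ⟹  sig = [2:1]
  • {1,7}:  v_{1} + v_{7} = v_{8}  ⟹  sig = [2:1]
  • {3,7}:  v_{3} + v_{7} = v_{2}  ⟹  sig = [2:1]
  • {0,5}:  v_{0} + v_{5} = v_{2} + v_{6}  ⟹  sig = [2:1,1]
  • {0,7}:  v_{0} + v_{7} = v_{6} + v_{8}  ⟹  sig = [2:1,1]
  • {1,2}:  v_{1} + v_{2} = v_{3} + v_{8}  ⟹  sig = [2:1,1]
  • {4,7}:  v_{4} + v_{7} = v_{3} + v_{6}  ⟹  sig = [2:1,1]
  • {5,8}:  v_{5} + v_{8} = v_{2} + v_{7}  ⟹  sig = [2:1,1]
  • {2,4}:  v_{2} + v_{4} = 2·v_{3} + v_{6}  ⟹  sig = [2:1,2]
  • {5,7}:  v_{5} + v_{7} = 2·v_{2} + v_{6}  ⟹  sig = [2:1,2]
  • {4,5}:  v_{4} + v_{5} = 3·v_{3} + 2·v_{6}  ⟹  sig = [2:2,3]
  • {2,3,6}:  v_{2} + v_{3} + v_{6} = v_{5}  ⟹  sig = [3:1]
  • {3,6,8}:  v_{3} + v_{6} + v_{8} = v_{7}  ⟹  sig = [3:1]
  • {2,6,8}:  v_{2} + v_{6} + v_{8} = 2·v_{7}  ⟹  sig = [3:2]

Sorted signature multiset PRS(X):
[[2:], [2:], [2:1], [2:1], [2:1], [2:1], [2:1], [2:1,1], [2:1,1], [2:1,1], [2:1,1], [2:1,1], [2:1,2], [2:1,2], [2:2,3], [3:1], [3:1], [3:2]]


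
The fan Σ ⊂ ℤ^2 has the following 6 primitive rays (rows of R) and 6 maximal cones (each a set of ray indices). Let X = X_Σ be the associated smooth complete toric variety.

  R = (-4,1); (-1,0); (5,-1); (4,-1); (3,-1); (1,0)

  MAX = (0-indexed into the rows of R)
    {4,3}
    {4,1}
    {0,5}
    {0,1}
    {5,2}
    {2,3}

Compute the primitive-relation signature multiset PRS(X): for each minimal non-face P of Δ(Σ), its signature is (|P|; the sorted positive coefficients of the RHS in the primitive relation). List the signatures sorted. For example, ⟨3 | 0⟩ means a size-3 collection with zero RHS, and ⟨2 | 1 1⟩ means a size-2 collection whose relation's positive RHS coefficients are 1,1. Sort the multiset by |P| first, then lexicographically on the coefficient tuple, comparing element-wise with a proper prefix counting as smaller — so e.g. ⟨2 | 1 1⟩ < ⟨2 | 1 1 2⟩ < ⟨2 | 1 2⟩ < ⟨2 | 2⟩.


9 minimal non-faces of Δ(Σ) (on 6 rays):

  {0,3}:  v_{0} + v_{3} = 0  ⟹  sig = ⟨2 | 0⟩
  {1,5}:  v_{1} + v_{5} = 0  ⟹  sig = ⟨2 | 0⟩
  {0,2}:  v_{0} + v_{2} = v_{5}  ⟹  sig = ⟨2 | 1⟩
  {0,4}:  v_{0} + v_{4} = v_{1}  ⟹  sig = ⟨2 | 1⟩
  {1,2}:  v_{1} + v_{2} = v_{3}  ⟹  sig = ⟨2 | 1⟩
  {1,3}:  v_{1} + v_{3} = v_{4}  ⟹  sig = ⟨2 | 1⟩
  {3,5}:  v_{3} + v_{5} = v_{2}  ⟹  sig = ⟨2 | 1⟩
  {4,5}:  v_{4} + v_{5} = v_{3}  ⟹  sig = ⟨2 | 1⟩
  {2,4}:  v_{2} + v_{4} = 2·v_{3}  ⟹  sig = ⟨2 | 2⟩

Hence PRS(X_Σ) =
    |P|=2: 9 collections, coeffs (), (), (1), (1), (1), (1), (1), (1), (2)


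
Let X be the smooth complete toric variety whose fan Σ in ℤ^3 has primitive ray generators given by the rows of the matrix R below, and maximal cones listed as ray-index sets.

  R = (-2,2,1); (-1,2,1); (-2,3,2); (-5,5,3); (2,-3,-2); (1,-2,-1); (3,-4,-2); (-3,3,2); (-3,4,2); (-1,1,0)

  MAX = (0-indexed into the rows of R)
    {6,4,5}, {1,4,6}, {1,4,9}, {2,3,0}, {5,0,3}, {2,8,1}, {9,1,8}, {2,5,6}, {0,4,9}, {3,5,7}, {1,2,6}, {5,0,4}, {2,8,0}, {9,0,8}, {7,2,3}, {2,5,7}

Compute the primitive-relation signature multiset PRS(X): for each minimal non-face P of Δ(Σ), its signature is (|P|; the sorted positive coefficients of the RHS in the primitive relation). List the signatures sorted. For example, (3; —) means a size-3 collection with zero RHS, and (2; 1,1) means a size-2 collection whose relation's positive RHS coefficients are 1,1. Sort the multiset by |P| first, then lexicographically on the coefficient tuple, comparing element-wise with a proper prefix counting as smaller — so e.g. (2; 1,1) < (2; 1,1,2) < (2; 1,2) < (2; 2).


The 23 primitive collections of Σ (r=10, n=3):

  {1,5}:  v_{1} + v_{5} = 0  →  sig = (2; —)
  {2,4}:  v_{2} + v_{4} = 0  →  sig = (2; —)
  {6,8}:  v_{6} + v_{8} = 0  →  sig = (2; —)
  {0,1}:  v_{0} + v_{1} = v_{8}  →  sig = (2; 1)
  {0,6}:  v_{0} + v_{6} = v_{5}  →  sig = (2; 1)
  {0,7}:  v_{0} + v_{7} = v_{3}  →  sig = (2; 1)
  {2,9}:  v_{2} + v_{9} = v_{8}  →  sig = (2; 1)
  {4,8}:  v_{4} + v_{8} = v_{9}  →  sig = (2; 1)
  {5,8}:  v_{5} + v_{8} = v_{0}  →  sig = (2; 1)
  {6,9}:  v_{6} + v_{9} = v_{4}  →  sig = (2; 1)
  {1,7}:  v_{1} + v_{7} = v_{0} + v_{2}  →  sig = (2; 1,1)
  {3,6}:  v_{3} + v_{6} = v_{5} + v_{7}  →  sig = (2; 1,1)
  {4,7}:  v_{4} + v_{7} = v_{0} + v_{5}  →  sig = (2; 1,1)
  {5,9}:  v_{5} + v_{9} = v_{0} + v_{4}  →  sig = (2; 1,1)
  {1,3}:  v_{1} + v_{3} = 2·v_{0} + v_{2}  →  sig = (2; 1,2)
  {3,4}:  v_{3} + v_{4} = 2·v_{0} + v_{5}  →  sig = (2; 1,2)
  {6,7}:  v_{6} + v_{7} = v_{2} + 2·v_{5}  →  sig = (2; 1,2)
  {7,8}:  v_{7} + v_{8} = 2·v_{0} + v_{2}  →  sig = (2; 1,2)
  {3,8}:  v_{3} + v_{8} = 3·v_{0} + v_{2}  →  sig = (2; 1,3)
  {7,9}:  v_{7} + v_{9} = 2·v_{0}  →  sig = (2; 2)
  {3,9}:  v_{3} + v_{9} = 3·v_{0}  →  sig = (2; 3)
  {0,2,5}:  v_{0} + v_{2} + v_{5} = v_{7}  →  sig = (3; 1)
  {2,3,5}:  v_{2} + v_{3} + v_{5} = 2·v_{7}  →  sig = (3; 2)

Hence PRS(X_Σ) =
[(2; —), (2; —), (2; —), (2; 1), (2; 1), (2; 1), (2; 1), (2; 1), (2; 1), (2; 1), (2; 1,1), (2; 1,1), (2; 1,1), (2; 1,1), (2; 1,2), (2; 1,2), (2; 1,2), (2; 1,2), (2; 1,3), (2; 2), (2; 3), (3; 1), (3; 2)]


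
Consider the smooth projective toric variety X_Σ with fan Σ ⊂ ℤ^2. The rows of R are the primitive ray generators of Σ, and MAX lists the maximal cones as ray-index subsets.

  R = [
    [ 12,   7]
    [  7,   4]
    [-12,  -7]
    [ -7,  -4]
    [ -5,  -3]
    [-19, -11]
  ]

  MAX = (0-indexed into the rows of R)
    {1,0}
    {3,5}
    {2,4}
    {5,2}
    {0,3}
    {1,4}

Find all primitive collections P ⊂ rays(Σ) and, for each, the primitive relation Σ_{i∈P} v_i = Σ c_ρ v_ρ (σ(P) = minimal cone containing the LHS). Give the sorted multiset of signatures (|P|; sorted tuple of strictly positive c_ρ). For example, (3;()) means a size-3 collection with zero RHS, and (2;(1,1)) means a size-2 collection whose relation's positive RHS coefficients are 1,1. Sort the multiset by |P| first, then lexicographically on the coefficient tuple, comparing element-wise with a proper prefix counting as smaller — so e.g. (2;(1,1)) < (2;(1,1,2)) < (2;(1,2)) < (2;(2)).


Δ(Σ) — 6 vertices, 9 min non-faces:

  • {0,2}:  v_{0} + v_{2} = 0 ; sig = (2;())
  • {1,3}:  v_{1} + v_{3} = 0 ; sig = (2;())
  • {0,4}:  v_{0} + v_{4} = v_{1} ; sig = (2;(1))
  • {0,5}:  v_{0} + v_{5} = v_{3} ; sig = (2;(1))
  • {1,2}:  v_{1} + v_{2} = v_{4} ; sig = (2;(1))
  • {1,5}:  v_{1} + v_{5} = v_{2} ; sig = (2;(1))
  • {2,3}:  v_{2} + v_{3} = v_{5} ; sig = (2;(1))
  • {3,4}:  v_{3} + v_{4} = v_{2} ; sig = (2;(1))
  • {4,5}:  v_{4} + v_{5} = 2·v_{2} ; sig = (2;(2))

Signatures (|P|; sorted positive RHS coefficients), sorted:
    |P|=2: 9 collections, coeffs (), (), (1), (1), (1), (1), (1), (1), (2)


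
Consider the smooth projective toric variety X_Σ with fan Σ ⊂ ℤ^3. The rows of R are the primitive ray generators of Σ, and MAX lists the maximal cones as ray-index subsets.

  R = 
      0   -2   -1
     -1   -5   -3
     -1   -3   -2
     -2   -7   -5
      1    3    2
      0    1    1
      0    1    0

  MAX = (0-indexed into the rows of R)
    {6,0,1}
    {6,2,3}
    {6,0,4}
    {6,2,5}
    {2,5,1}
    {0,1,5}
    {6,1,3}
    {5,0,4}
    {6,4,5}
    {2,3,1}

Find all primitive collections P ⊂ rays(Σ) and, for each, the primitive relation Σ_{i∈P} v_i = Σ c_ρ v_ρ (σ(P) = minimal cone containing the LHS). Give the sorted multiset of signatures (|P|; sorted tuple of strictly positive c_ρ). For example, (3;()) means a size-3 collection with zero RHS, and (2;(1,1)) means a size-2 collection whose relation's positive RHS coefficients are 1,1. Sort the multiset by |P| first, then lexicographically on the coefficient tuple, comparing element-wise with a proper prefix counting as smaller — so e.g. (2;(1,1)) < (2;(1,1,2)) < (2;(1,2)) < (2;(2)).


9 collections generate NE(X_Σ); each relation:

  P={2,4}:  v_{2} + v_{4} = 0  ⇒ sig = (2;())
  P={0,2}:  v_{0} + v_{2} = v_{1}  ⇒ sig = (2;(1))
  P={1,4}:  v_{1} + v_{4} = v_{0}  ⇒ sig = (2;(1))
  P={3,4}:  v_{3} + v_{4} = v_{1} + v_{6}  ⇒ sig = (2;(1,1))
  P={0,3}:  v_{0} + v_{3} = 2·v_{1} + v_{6}  ⇒ sig = (2;(1,2))
  P={3,5}:  v_{3} + v_{5} = 2·v_{2}  ⇒ sig = (2;(2))
  P={0,5,6}:  v_{0} + v_{5} + v_{6} = 0  ⇒ sig = (3;())
  P={1,2,6}:  v_{1} + v_{2} + v_{6} = v_{3}  ⇒ sig = (3;(1))
  P={1,5,6}:  v_{1} + v_{5} + v_{6} = v_{2}  ⇒ sig = (3;(1))

Sorted signature multiset PRS(X):
    |P|=2: 6 collections, coeffs (), (1), (1), (1,1), (1,2), (2)
    |P|=3: 3 collections, coeffs (), (1), (1)


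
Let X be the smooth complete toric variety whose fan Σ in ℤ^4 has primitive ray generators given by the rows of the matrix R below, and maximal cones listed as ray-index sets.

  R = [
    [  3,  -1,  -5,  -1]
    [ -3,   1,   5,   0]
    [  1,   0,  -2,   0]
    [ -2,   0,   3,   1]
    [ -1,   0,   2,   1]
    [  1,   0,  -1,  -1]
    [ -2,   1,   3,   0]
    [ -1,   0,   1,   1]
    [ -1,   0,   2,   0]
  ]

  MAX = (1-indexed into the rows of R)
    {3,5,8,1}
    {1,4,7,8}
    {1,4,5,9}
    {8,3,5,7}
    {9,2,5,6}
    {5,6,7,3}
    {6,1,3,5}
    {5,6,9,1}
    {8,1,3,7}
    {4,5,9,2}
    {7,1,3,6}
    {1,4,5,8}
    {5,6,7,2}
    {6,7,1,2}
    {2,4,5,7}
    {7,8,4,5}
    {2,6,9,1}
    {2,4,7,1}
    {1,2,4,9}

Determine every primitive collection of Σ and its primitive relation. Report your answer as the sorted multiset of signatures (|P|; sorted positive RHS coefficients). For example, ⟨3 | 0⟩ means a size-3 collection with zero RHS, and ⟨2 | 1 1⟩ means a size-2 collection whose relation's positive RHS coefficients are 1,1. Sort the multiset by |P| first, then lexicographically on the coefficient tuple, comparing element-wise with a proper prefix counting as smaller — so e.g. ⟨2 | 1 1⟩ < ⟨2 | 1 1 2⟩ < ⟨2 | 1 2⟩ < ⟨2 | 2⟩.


The 10 primitive collections of Σ (r=9, n=4):

  • {3,9}:  v_{3} + v_{9} = 0  ⇒ sig = ⟨2 | 0⟩
  • {6,8}:  v_{6} + v_{8} = 0  ⇒ sig = ⟨2 | 0⟩
  • {2,3}:  v_{2} + v_{3} = v_{7}  ⇒ sig = ⟨2 | 1⟩
  • {3,4}:  v_{3} + v_{4} = v_{8}  ⇒ sig = ⟨2 | 1⟩
  • {4,6}:  v_{4} + v_{6} = v_{9}  ⇒ sig = ⟨2 | 1⟩
  • {7,9}:  v_{7} + v_{9} = v_{2}  ⇒ sig = ⟨2 | 1⟩
  • {8,9}:  v_{8} + v_{9} = v_{4}  ⇒ sig = ⟨2 | 1⟩
  • {2,8}:  v_{2} + v_{8} = v_{4} + v_{7}  ⇒ sig = ⟨2 | 1 1⟩
  • {1,5,7}:  v_{1} + v_{5} + v_{7} = 0  ⇒ sig = ⟨3 | 0⟩
  • {1,2,5}:  v_{1} + v_{2} + v_{5} = v_{9}  ⇒ sig = ⟨3 | 1⟩

Signatures (|P|; sorted positive RHS coefficients), sorted:
[⟨2 | 0⟩, ⟨2 | 0⟩, ⟨2 | 1⟩, ⟨2 | 1⟩, ⟨2 | 1⟩, ⟨2 | 1⟩, ⟨2 | 1⟩, ⟨2 | 1 1⟩, ⟨3 | 0⟩, ⟨3 | 1⟩]


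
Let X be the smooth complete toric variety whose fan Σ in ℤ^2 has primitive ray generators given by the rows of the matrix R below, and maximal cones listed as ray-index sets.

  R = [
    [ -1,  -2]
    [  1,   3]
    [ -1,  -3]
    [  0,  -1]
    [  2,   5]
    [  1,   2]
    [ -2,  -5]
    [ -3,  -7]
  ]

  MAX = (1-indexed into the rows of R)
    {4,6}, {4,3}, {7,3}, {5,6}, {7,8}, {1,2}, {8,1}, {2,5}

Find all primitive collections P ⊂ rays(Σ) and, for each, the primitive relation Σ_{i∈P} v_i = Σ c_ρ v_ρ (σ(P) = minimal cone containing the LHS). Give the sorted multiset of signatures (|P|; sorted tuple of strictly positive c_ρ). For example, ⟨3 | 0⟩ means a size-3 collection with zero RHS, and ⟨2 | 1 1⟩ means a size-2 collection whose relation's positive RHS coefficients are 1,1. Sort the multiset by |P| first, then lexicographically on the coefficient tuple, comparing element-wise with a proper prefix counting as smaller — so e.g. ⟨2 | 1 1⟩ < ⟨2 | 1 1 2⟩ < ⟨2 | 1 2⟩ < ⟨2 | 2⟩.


|primitive collections| = 20. Relations:

  • {1,6}:  v_{1} + v_{6} = 0  so sig = ⟨2 | 0⟩
  • {2,3}:  v_{2} + v_{3} = 0  so sig = ⟨2 | 0⟩
  • {5,7}:  v_{5} + v_{7} = 0  so sig = ⟨2 | 0⟩
  • {1,3}:  v_{1} + v_{3} = v_{7}  so sig = ⟨2 | 1⟩
  • {1,4}:  v_{1} + v_{4} = v_{3}  so sig = ⟨2 | 1⟩
  • {1,5}:  v_{1} + v_{5} = v_{2}  so sig = ⟨2 | 1⟩
  • {1,7}:  v_{1} + v_{7} = v_{8}  so sig = ⟨2 | 1⟩
  • {2,4}:  v_{2} + v_{4} = v_{6}  so sig = ⟨2 | 1⟩
  • {2,6}:  v_{2} + v_{6} = v_{5}  so sig = ⟨2 | 1⟩
  • {2,7}:  v_{2} + v_{7} = v_{1}  so sig = ⟨2 | 1⟩
  • {3,5}:  v_{3} + v_{5} = v_{6}  so sig = ⟨2 | 1⟩
  • {3,6}:  v_{3} + v_{6} = v_{4}  so sig = ⟨2 | 1⟩
  • {5,8}:  v_{5} + v_{8} = v_{1}  so sig = ⟨2 | 1⟩
  • {6,7}:  v_{6} + v_{7} = v_{3}  so sig = ⟨2 | 1⟩
  • {6,8}:  v_{6} + v_{8} = v_{7}  so sig = ⟨2 | 1⟩
  • {4,8}:  v_{4} + v_{8} = v_{3} + v_{7}  so sig = ⟨2 | 1 1⟩
  • {2,8}:  v_{2} + v_{8} = 2·v_{1}  so sig = ⟨2 | 2⟩
  • {3,8}:  v_{3} + v_{8} = 2·v_{7}  so sig = ⟨2 | 2⟩
  • {4,5}:  v_{4} + v_{5} = 2·v_{6}  so sig = ⟨2 | 2⟩
  • {4,7}:  v_{4} + v_{7} = 2·v_{3}  so sig = ⟨2 | 2⟩

Sorted signature multiset PRS(X):
[⟨2 | 0⟩, ⟨2 | 0⟩, ⟨2 | 0⟩, ⟨2 | 1⟩, ⟨2 | 1⟩, ⟨2 | 1⟩, ⟨2 | 1⟩, ⟨2 | 1⟩, ⟨2 | 1⟩, ⟨2 | 1⟩, ⟨2 | 1⟩, ⟨2 | 1⟩, ⟨2 | 1⟩, ⟨2 | 1⟩, ⟨2 | 1⟩, ⟨2 | 1 1⟩, ⟨2 | 2⟩, ⟨2 | 2⟩, ⟨2 | 2⟩, ⟨2 | 2⟩]


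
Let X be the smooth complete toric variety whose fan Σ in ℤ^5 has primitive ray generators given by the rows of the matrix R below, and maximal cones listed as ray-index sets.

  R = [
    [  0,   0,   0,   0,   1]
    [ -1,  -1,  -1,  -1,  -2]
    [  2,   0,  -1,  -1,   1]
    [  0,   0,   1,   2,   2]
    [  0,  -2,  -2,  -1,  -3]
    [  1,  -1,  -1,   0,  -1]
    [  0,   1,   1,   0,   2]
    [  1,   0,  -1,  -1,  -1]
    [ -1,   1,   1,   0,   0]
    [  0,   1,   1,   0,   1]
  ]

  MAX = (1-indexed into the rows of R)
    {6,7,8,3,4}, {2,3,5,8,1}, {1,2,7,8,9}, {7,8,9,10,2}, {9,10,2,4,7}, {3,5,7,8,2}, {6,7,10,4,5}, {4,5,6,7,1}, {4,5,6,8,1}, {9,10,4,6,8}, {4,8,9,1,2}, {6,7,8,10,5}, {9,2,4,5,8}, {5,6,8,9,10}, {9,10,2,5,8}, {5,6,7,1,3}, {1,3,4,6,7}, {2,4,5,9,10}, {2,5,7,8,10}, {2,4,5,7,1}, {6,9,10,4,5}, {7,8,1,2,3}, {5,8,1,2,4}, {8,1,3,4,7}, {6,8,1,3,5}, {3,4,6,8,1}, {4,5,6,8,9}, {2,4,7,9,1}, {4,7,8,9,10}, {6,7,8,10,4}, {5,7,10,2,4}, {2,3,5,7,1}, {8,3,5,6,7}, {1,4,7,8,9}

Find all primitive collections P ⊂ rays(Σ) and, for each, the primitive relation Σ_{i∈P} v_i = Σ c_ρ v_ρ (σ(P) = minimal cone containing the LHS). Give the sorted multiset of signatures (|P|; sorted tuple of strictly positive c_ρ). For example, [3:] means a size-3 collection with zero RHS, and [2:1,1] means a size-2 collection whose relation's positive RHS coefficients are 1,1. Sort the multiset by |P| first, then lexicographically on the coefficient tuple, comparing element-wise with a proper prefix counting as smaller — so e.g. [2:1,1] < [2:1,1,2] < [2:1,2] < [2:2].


|primitive collections| = 16. Relations:

  P = {1,10}:  v_{1} + v_{10} = v_{7}  so sig = [2:1]
  P = {2,6}:  v_{2} + v_{6} = v_{5}  so sig = [2:1]
  P = {3,9}:  v_{3} + v_{9} = v_{7} + v_{8}  so sig = [2:1,1]
  P = {3,10}:  v_{3} + v_{10} = v_{6} + 2·v_{7} + v_{8}  so sig = [2:1,1,2]
  P = {1,6,9}:  v_{1} + v_{6} + v_{9} = 0  so sig = [3:]
  P = {1,5,9}:  v_{1} + v_{5} + v_{9} = v_{2}  so sig = [3:1]
  P = {6,7,9}:  v_{6} + v_{7} + v_{9} = v_{10}  so sig = [3:1]
  P = {5,7,9}:  v_{5} + v_{7} + v_{9} = v_{2} + v_{10}  so sig = [3:1,1]
  P = {2,3,4}:  v_{2} + v_{3} + v_{4} = 2·v_{1} + v_{6}  so sig = [3:1,2]
  P = {3,4,5}:  v_{3} + v_{4} + v_{5} = 2·v_{1} + 2·v_{6}  so sig = [3:2,2]
  P = {2,4,8,10}:  v_{2} + v_{4} + v_{8} + v_{10} = 0  so sig = [4:]
  P = {1,6,7,8}:  v_{1} + v_{6} + v_{7} + v_{8} = v_{3}  so sig = [4:1]
  P = {2,4,7,8}:  v_{2} + v_{4} + v_{7} + v_{8} = v_{1}  so sig = [4:1]
  P = {4,5,8,10}:  v_{4} + v_{5} + v_{8} + v_{10} = v_{6}  so sig = [4:1]
  P = {1,5,7,8}:  v_{1} + v_{5} + v_{7} + v_{8} = v_{2} + v_{3}  so sig = [4:1,1]
  P = {4,5,7,8}:  v_{4} + v_{5} + v_{7} + v_{8} = v_{1} + v_{6}  so sig = [4:1,1]

so the primitive-relation signature multiset is
    [2:1]
    [2:1]
    [2:1,1]
    [2:1,1,2]
    [3:]
    [3:1]
    [3:1]
    [3:1,1]
    [3:1,2]
    [3:2,2]
    [4:]
    [4:1]
    [4:1]
    [4:1]
    [4:1,1]
    [4:1,1]


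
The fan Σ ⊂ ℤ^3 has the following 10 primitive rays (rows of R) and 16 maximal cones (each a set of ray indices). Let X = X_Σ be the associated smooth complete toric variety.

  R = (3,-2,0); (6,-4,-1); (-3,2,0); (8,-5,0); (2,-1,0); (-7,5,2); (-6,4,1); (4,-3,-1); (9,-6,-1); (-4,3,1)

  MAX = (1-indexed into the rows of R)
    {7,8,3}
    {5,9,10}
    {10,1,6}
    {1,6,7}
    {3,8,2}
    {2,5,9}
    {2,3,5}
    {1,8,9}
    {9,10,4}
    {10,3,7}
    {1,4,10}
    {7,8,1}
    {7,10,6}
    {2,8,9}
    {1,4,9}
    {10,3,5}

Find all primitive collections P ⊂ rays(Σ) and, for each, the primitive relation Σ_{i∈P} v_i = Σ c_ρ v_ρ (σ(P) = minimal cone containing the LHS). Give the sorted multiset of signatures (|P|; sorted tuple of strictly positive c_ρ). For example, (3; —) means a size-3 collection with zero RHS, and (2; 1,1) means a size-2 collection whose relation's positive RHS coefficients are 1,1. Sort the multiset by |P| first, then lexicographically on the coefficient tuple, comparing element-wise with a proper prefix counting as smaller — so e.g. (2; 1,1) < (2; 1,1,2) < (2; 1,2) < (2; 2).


Δ(Σ) — 10 vertices, 23 min non-faces:

  • {1,3}:  v_{1} + v_{3} = 0  so sig = (2; —)
  • {2,7}:  v_{2} + v_{7} = 0  so sig = (2; —)
  • {8,10}:  v_{8} + v_{10} = 0  so sig = (2; —)
  • {1,2}:  v_{1} + v_{2} = v_{9}  so sig = (2; 1)
  • {2,10}:  v_{2} + v_{10} = v_{5}  so sig = (2; 1)
  • {3,9}:  v_{3} + v_{9} = v_{2}  so sig = (2; 1)
  • {5,7}:  v_{5} + v_{7} = v_{10}  so sig = (2; 1)
  • {5,8}:  v_{5} + v_{8} = v_{2}  so sig = (2; 1)
  • {7,9}:  v_{7} + v_{9} = v_{1}  so sig = (2; 1)
  • {1,5}:  v_{1} + v_{5} = v_{9} + v_{10}  so sig = (2; 1,1)
  • {2,6}:  v_{2} + v_{6} = v_{1} + v_{10}  so sig = (2; 1,1)
  • {3,4}:  v_{3} + v_{4} = v_{9} + v_{10}  so sig = (2; 1,1)
  • {3,6}:  v_{3} + v_{6} = v_{7} + v_{10}  so sig = (2; 1,1)
  • {4,8}:  v_{4} + v_{8} = v_{1} + v_{9}  so sig = (2; 1,1)
  • {6,8}:  v_{6} + v_{8} = v_{1} + v_{7}  so sig = (2; 1,1)
  • {2,4}:  v_{2} + v_{4} = 2·v_{9} + v_{10}  so sig = (2; 1,2)
  • {4,7}:  v_{4} + v_{7} = 2·v_{1} + v_{10}  so sig = (2; 1,2)
  • {5,6}:  v_{5} + v_{6} = v_{1} + 2·v_{10}  so sig = (2; 1,2)
  • {6,9}:  v_{6} + v_{9} = 2·v_{1} + v_{10}  so sig = (2; 1,2)
  • {4,5}:  v_{4} + v_{5} = 2·v_{9} + 2·v_{10}  so sig = (2; 2,2)
  • {4,6}:  v_{4} + v_{6} = 3·v_{1} + 2·v_{10}  so sig = (2; 2,3)
  • {1,7,10}:  v_{1} + v_{7} + v_{10} = v_{6}  so sig = (3; 1)
  • {1,9,10}:  v_{1} + v_{9} + v_{10} = v_{4}  so sig = (3; 1)

Hence PRS(X_Σ) =
{ (2; —) ×3,  (2; 1) ×6,  (2; 1,1) ×6,  (2; 1,2) ×4,  (2; 2,2),  (2; 2,3),  (3; 1) ×2 }
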